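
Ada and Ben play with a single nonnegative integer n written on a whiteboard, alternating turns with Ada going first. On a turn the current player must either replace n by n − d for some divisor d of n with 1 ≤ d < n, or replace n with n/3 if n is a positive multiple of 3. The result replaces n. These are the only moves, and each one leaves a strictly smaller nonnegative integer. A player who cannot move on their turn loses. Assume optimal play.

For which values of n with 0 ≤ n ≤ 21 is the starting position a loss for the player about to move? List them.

0, 1, 4, 7, 9, 11, 13, 15, 17, 19

Compute win/loss labels from the base case upward. A position with no move is L. Any other position is W if it can reach an L in one move, else L.
n=0: no move → L
n=1: no move → L
n=2: can move to 1, which is L ⇒ W
n=3: can move to 1, which is L ⇒ W
n=4: moves to 2(W), 3(W); every one is W ⇒ L
n=5: can move to 4, which is L ⇒ W
n=6: can move to 4, which is L ⇒ W
n=7: the only move is to 6(W), a W ⇒ L
n=8: can move to 4, which is L ⇒ W
n=9: moves to 3(W), 6(W), 8(W); every one is W ⇒ L
n=10: can move to 9, which is L ⇒ W
n=11: the only move is to 10(W), a W ⇒ L
n=12: can move to 4, which is L ⇒ W
n=13: the only move is to 12(W), a W ⇒ L
n=14: can move to 7, which is L ⇒ W
n=15: moves to 5(W), 10(W), 12(W), 14(W); every one is W ⇒ L
n=16: can move to 15, which is L ⇒ W
n=17: the only move is to 16(W), a W ⇒ L
n=18: can move to 9, which is L ⇒ W
n=19: the only move is to 18(W), a W ⇒ L
n=20: can move to 15, which is L ⇒ W
n=21: can move to 7, which is L ⇒ W
The losing starting values of n are exactly the entries labelled L in this table (10 of them).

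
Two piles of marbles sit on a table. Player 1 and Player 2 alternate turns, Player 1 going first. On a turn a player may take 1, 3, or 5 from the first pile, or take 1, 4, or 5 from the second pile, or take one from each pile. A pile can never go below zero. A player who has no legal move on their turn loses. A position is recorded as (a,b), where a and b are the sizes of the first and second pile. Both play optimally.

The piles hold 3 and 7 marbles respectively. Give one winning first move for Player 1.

Move to (3,6).

Classify positions by backward induction: terminal positions (no move available) are L. From any other position, the mover wins iff some move reaches an L.
No move ever increases a pile, so every position that can arise here has a ≤ 3 and b ≤ 7; it is enough to label the cells with 0 ≤ a ≤ 3 and 0 ≤ b ≤ 7.
Every move lowers a or b (never raises either), so fill the grid row by row in increasing a, and left to right within a row: each cell's successors are then already labelled.
      b=0  b=1  b=2  b=3  b=4  b=5  b=6  b=7
a=0:    L    W    L    W    W    W    W    W
a=1:    W    W    W    W    L    W    L    W
a=2:    L    W    L    W    W    W    W    W
a=3:    W    W    W    W    L    W    L    W
Cells with no legal move (terminal, hence L): (0,0).
The remaining L cells, each justified by listing all of its moves:
(0,2): L (sole option (0,1)(W) is W)
(1,4): L (options (0,4)(W), (1,3)(W), (1,0)(W), (0,3)(W) are all W)
(1,6): L (options (0,6)(W), (1,5)(W), (1,2)(W), (1,1)(W), (0,5)(W) are all W)
(2,0): L (sole option (1,0)(W) is W)
(2,2): L (options (1,2)(W), (2,1)(W), (1,1)(W) are all W)
(3,4): L (options (2,4)(W), (0,4)(W), (3,3)(W), (3,0)(W), (2,3)(W) are all W)
(3,6): L (options (2,6)(W), (0,6)(W), (3,5)(W), (3,2)(W), (3,1)(W), (2,5)(W) are all W)
Every other cell has at least one move into one of the L cells above, so it is W.
From (3,7), the L positions reachable in one move are: (3,6).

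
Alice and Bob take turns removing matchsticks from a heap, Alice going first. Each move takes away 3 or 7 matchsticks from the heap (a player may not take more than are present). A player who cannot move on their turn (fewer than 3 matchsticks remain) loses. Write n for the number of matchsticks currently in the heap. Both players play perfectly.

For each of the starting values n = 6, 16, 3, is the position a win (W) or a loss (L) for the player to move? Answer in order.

Compute win/loss labels from the base case upward. A position with no move is L. Any other position is W if it can reach an L in one move, else L.
n=0: no move → L
n=1: no move → L
n=2: no move → L
n=3: can move to 0, which is L ⇒ W
n=4: can move to 1, which is L ⇒ W
n=5: can move to 2, which is L ⇒ W
n=6: the only move is to 3(W), a W ⇒ L
n=7: can move to 0, which is L ⇒ W
n=8: can move to 1, which is L ⇒ W
n=9: can move to 6, which is L ⇒ W
n=10: moves to 7(W), 3(W); every one is W ⇒ L
n=11: moves to 8(W), 4(W); every one is W ⇒ L
n=12: moves to 9(W), 5(W); every one is W ⇒ L
n=13: can move to 10, which is L ⇒ W
n=14: can move to 11, which is L ⇒ W
n=15: can move to 12, which is L ⇒ W
n=16: moves to 13(W), 9(W); every one is W ⇒ L

6: L, 16: L, 3: W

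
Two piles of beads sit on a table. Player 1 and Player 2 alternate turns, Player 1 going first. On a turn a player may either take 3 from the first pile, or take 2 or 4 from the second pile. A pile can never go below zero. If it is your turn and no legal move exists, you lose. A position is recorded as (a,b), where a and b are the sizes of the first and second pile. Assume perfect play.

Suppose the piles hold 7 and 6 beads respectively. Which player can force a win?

Player 2 wins.

Work bottom-up. With no move the player to move loses. Otherwise the position is W if at least one move leads to an L position for the opponent, and L if every move leads to a W.
No move ever increases a pile, so every position that can arise here has a ≤ 7 and b ≤ 6; it is enough to label the cells with 0 ≤ a ≤ 7 and 0 ≤ b ≤ 6.
Every move lowers a or b (never raises either), so fill the grid row by row in increasing a, and left to right within a row: each cell's successors are then already labelled.
      b=0  b=1  b=2  b=3  b=4  b=5  b=6
a=0:    L    L    W    W    W    W    L
a=1:    L    L    W    W    W    W    L
a=2:    L    L    W    W    W    W    L
a=3:    W    W    L    L    W    W    W
a=4:    W    W    L    L    W    W    W
a=5:    W    W    L    L    W    W    W
a=6:    L    L    W    W    W    W    L
a=7:    L    L    W    W    W    W    L
Cells with no legal move (terminal, hence L): (0,0), (0,1), (1,0), (1,1), (2,0), (2,1).
The remaining L cells, each justified by listing all of its moves:
(0,6): →(0,4)(W), (0,2)(W) — all W, so L
(1,6): →(1,4)(W), (1,2)(W) — all W, so L
(2,6): →(2,4)(W), (2,2)(W) — all W, so L
(3,2): →(0,2)(W), (3,0)(W) — all W, so L
(3,3): →(0,3)(W), (3,1)(W) — all W, so L
(4,2): →(1,2)(W), (4,0)(W) — all W, so L
(4,3): →(1,3)(W), (4,1)(W) — all W, so L
(5,2): →(2,2)(W), (5,0)(W) — all W, so L
(5,3): →(2,3)(W), (5,1)(W) — all W, so L
(6,0): →(3,0)(W) only, which is W, so L
(6,1): →(3,1)(W) only, which is W, so L
(6,6): →(3,6)(W), (6,4)(W), (6,2)(W) — all W, so L
(7,0): →(4,0)(W) only, which is W, so L
(7,1): →(4,1)(W) only, which is W, so L
(7,6): →(4,6)(W), (7,4)(W), (7,2)(W) — all W, so L
Every other cell has at least one move into one of the L cells above, so it is W.
Every move from (7,6) reaches a W position, so the mover loses.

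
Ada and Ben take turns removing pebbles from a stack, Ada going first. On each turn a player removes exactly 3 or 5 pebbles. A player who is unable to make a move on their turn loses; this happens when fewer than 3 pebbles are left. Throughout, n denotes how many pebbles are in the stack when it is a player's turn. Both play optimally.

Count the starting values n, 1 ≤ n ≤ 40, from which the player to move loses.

15

Work bottom-up. With no move the player to move loses. Otherwise the position is W if at least one move leads to an L position for the opponent, and L if every move leads to a W.
n=0: no move → L
n=1: no move → L
n=2: no move → L
n=3: →0(L), so W
n=4: →1(L), so W
n=5: →2(L), so W
n=6: →1(L), so W
n=7: →2(L), so W
n=8: →5(W), 3(W) — all W, so L
n=9: →6(W), 4(W) — all W, so L
n=10: →7(W), 5(W) — all W, so L
n=11: →8(L), so W
n=12: →9(L), so W
n=13: →10(L), so W
n=14: →9(L), so W
n=15: →10(L), so W
n=16: →13(W), 11(W) — all W, so L
n=17: →14(W), 12(W) — all W, so L
n=18: →15(W), 13(W) — all W, so L
n=19: →16(L), so W
n=20: →17(L), so W
n=21: →18(L), so W
n=22: →17(L), so W
n=23: →18(L), so W
n=24: →21(W), 19(W) — all W, so L
n=25: →22(W), 20(W) — all W, so L
n=26: →23(W), 21(W) — all W, so L
n=27: →24(L), so W
n=28: →25(L), so W
n=29: →26(L), so W
n=30: →25(L), so W
n=31: →26(L), so W
n=32: →29(W), 27(W) — all W, so L
n=33: →30(W), 28(W) — all W, so L
n=34: →31(W), 29(W) — all W, so L
n=35: →32(L), so W
n=36: →33(L), so W
n=37: →34(L), so W
n=38: →33(L), so W
n=39: →34(L), so W
n=40: →37(W), 35(W) — all W, so L
L entries with 1 ≤ n ≤ 40 (n=0 is outside the asked range and is not counted): n = 1, 2, 8, 9, 10, 16, 17, 18, 24, 25, 26, 32, 33, 34, 40; that makes 15.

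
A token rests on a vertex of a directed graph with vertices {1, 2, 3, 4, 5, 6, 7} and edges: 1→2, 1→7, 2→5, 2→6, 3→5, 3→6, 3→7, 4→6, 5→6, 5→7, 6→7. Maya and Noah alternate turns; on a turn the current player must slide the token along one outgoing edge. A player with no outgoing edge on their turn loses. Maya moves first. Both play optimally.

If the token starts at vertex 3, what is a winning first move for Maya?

Classify positions by backward induction: terminal positions (no move available) are L. From any other position, the mover wins iff some move reaches an L.
Every edge goes from a vertex to one that appears earlier in the order 7, 6, 5, 3, 2, 4, 1, so processing vertices in that order labels each vertex after all of its successors.
7: no outgoing edge → L
6: W (go to 7, an L position)
5: W (go to 7, an L position)
3: W (go to 7, an L position)
2: L (options 5(W), 6(W) are all W)
4: L (sole option 6(W) is W)
1: W (go to 2, an L position)
From 3, the L positions reachable in one move are: 7.

Move to 7.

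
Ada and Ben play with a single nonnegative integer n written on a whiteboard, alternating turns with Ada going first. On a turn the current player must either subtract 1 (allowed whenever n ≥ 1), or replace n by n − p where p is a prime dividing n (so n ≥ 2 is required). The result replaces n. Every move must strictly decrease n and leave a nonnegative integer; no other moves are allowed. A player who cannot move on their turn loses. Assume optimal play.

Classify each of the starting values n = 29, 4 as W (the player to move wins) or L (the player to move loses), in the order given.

Label each position W (a win for the player to move) or L (a loss). A position with no legal move is L; any other position is W exactly when some move reaches an L, and L when every move reaches a W.
n=0: no move → L
n=1: W (go to 0, an L position)
n=2: W (go to 0, an L position)
n=3: W (go to 0, an L position)
n=4: L (options 2(W), 3(W) are all W)
n=5: W (go to 0, an L position)
n=6: W (go to 4, an L position)
n=7: W (go to 0, an L position)
n=8: L (options 6(W), 7(W) are all W)
n=9: W (go to 8, an L position)
n=10: W (go to 8, an L position)
n=11: W (go to 0, an L position)
n=12: L (options 9(W), 10(W), 11(W) are all W)
n=13: W (go to 0, an L position)
n=14: W (go to 12, an L position)
n=15: W (go to 12, an L position)
n=16: L (options 14(W), 15(W) are all W)
n=17: W (go to 0, an L position)
n=18: W (go to 16, an L position)
n=19: W (go to 0, an L position)
n=20: L (options 15(W), 18(W), 19(W) are all W)
n=21: W (go to 20, an L position)
n=22: W (go to 20, an L position)
n=23: W (go to 0, an L position)
n=24: L (options 21(W), 22(W), 23(W) are all W)
n=25: W (go to 20, an L position)
n=26: W (go to 24, an L position)
n=27: W (go to 24, an L position)
n=28: L (options 21(W), 26(W), 27(W) are all W)
n=29: W (go to 0, an L position)

29: W, 4: L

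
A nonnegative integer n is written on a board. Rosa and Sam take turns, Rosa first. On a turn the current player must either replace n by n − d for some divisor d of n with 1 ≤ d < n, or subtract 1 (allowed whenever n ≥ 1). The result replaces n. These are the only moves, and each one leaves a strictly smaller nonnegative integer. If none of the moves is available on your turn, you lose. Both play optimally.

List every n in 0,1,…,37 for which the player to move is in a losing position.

Build the W/L table. Terminal = L. A non-terminal position is W if it has a move to some L; otherwise it is L.
n=0: no move → L
n=1: W (go to 0, an L position)
n=2: L (sole option 1(W) is W)
n=3: W (go to 2, an L position)
n=4: W (go to 2, an L position)
n=5: L (sole option 4(W) is W)
n=6: W (go to 5, an L position)
n=7: L (sole option 6(W) is W)
n=8: W (go to 7, an L position)
n=9: L (options 6(W), 8(W) are all W)
n=10: W (go to 5, an L position)
n=11: L (sole option 10(W) is W)
n=12: W (go to 9, an L position)
n=13: L (sole option 12(W) is W)
n=14: W (go to 7, an L position)
n=15: L (options 10(W), 12(W), 14(W) are all W)
n=16: W (go to 15, an L position)
n=17: L (sole option 16(W) is W)
n=18: W (go to 9, an L position)
n=19: L (sole option 18(W) is W)
n=20: W (go to 15, an L position)
n=21: L (options 14(W), 18(W), 20(W) are all W)
n=22: W (go to 11, an L position)
n=23: L (sole option 22(W) is W)
n=24: W (go to 21, an L position)
n=25: L (options 20(W), 24(W) are all W)
n=26: W (go to 13, an L position)
n=27: L (options 18(W), 24(W), 26(W) are all W)
n=28: W (go to 21, an L position)
n=29: L (sole option 28(W) is W)
n=30: W (go to 15, an L position)
n=31: L (sole option 30(W) is W)
n=32: W (go to 31, an L position)
n=33: L (options 22(W), 30(W), 32(W) are all W)
n=34: W (go to 17, an L position)
n=35: L (options 28(W), 30(W), 34(W) are all W)
n=36: W (go to 27, an L position)
n=37: L (sole option 36(W) is W)
Reading off the rows marked L gives the requested list; there are 19 such values of n.

0, 2, 5, 7, 9, 11, 13, 15, 17, 19, 21, 23, 25, 27, 29, 31, 33, 35, 37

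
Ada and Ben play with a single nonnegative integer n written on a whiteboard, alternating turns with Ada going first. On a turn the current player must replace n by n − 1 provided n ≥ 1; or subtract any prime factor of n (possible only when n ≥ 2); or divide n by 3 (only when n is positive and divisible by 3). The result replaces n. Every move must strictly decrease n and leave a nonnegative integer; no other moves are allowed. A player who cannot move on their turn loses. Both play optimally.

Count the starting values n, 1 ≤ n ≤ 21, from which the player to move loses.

Use the standard recursion: the mover loses at a terminal position; elsewhere, the mover wins exactly when some move hands the opponent an L position.
n=0: no move → L
n=1: reaches L-position 0 → W
n=2: reaches L-position 0 → W
n=3: reaches L-position 0 → W
n=4: only reaches 2(W), 3(W), all W → L
n=5: reaches L-position 0 → W
n=6: reaches L-position 4 → W
n=7: reaches L-position 0 → W
n=8: only reaches 6(W), 7(W), all W → L
n=9: reaches L-position 8 → W
n=10: reaches L-position 8 → W
n=11: reaches L-position 0 → W
n=12: reaches L-position 4 → W
n=13: reaches L-position 0 → W
n=14: only reaches 7(W), 12(W), 13(W), all W → L
n=15: reaches L-position 14 → W
n=16: reaches L-position 14 → W
n=17: reaches L-position 0 → W
n=18: only reaches 6(W), 15(W), 16(W), 17(W), all W → L
n=19: reaches L-position 0 → W
n=20: reaches L-position 18 → W
n=21: reaches L-position 14 → W
L entries with 1 ≤ n ≤ 21 (n=0 is outside the asked range and is not counted): n = 4, 8, 14, 18; that makes 4.

4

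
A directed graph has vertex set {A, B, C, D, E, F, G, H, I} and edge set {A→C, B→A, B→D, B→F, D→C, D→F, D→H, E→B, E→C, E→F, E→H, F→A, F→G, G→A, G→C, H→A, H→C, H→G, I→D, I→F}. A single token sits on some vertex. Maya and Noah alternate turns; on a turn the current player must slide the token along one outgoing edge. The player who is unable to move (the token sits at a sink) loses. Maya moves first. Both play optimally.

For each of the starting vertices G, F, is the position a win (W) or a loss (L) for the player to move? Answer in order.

G: W, F: L

Build the W/L table. Terminal = L. A non-terminal position is W if it has a move to some L; otherwise it is L.
Every edge goes from a vertex to one that appears earlier in the order C, A, G, F, H, D, I, B, E, so processing vertices in that order labels each vertex after all of its successors.
C: no outgoing edge → L
A: reaches L-position C → W
G: reaches L-position C → W
F: only reaches G(W), A(W), all W → L
H: reaches L-position C → W
D: reaches L-position F → W
I: reaches L-position F → W
B: reaches L-position F → W
E: reaches L-position F → W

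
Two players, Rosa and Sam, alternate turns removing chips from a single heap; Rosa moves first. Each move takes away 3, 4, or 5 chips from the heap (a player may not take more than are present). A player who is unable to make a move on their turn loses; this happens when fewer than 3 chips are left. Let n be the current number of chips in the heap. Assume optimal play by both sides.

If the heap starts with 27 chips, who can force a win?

Rosa wins.

Use the standard recursion: the mover loses at a terminal position; elsewhere, the mover wins exactly when some move hands the opponent an L position.
n=0: no move → L
n=1: no move → L
n=2: no move → L
n=3: can move to 0, which is L ⇒ W
n=4: can move to 1, which is L ⇒ W
n=5: can move to 2, which is L ⇒ W
n=6: can move to 2, which is L ⇒ W
n=7: can move to 2, which is L ⇒ W
n=8: moves to 5(W), 4(W), 3(W); every one is W ⇒ L
n=9: moves to 6(W), 5(W), 4(W); every one is W ⇒ L
n=10: moves to 7(W), 6(W), 5(W); every one is W ⇒ L
n=11: can move to 8, which is L ⇒ W
n=12: can move to 9, which is L ⇒ W
n=13: can move to 10, which is L ⇒ W
n=14: can move to 10, which is L ⇒ W
n=15: can move to 10, which is L ⇒ W
n=16: moves to 13(W), 12(W), 11(W); every one is W ⇒ L
n=17: moves to 14(W), 13(W), 12(W); every one is W ⇒ L
n=18: moves to 15(W), 14(W), 13(W); every one is W ⇒ L
n=19: can move to 16, which is L ⇒ W
n=20: can move to 17, which is L ⇒ W
n=21: can move to 18, which is L ⇒ W
n=22: can move to 18, which is L ⇒ W
n=23: can move to 18, which is L ⇒ W
n=24: moves to 21(W), 20(W), 19(W); every one is W ⇒ L
n=25: moves to 22(W), 21(W), 20(W); every one is W ⇒ L
n=26: moves to 23(W), 22(W), 21(W); every one is W ⇒ L
n=27: can move to 24, which is L ⇒ W
From 27 Rosa can remove 3, leaving 24, reaching an L position.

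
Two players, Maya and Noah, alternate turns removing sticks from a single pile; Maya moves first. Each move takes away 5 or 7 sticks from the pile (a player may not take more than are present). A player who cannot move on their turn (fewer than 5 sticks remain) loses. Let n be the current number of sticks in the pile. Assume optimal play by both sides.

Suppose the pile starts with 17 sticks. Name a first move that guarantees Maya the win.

Remove 5, leaving 12.

Compute win/loss labels from the base case upward. A position with no move is L. Any other position is W if it can reach an L in one move, else L.
n=0: no move → L
n=1: no move → L
n=2: no move → L
n=3: no move → L
n=4: no move → L
n=5: →0(L), so W
n=6: →1(L), so W
n=7: →2(L), so W
n=8: →3(L), so W
n=9: →4(L), so W
n=10: →3(L), so W
n=11: →4(L), so W
n=12: →7(W), 5(W) — all W, so L
n=13: →8(W), 6(W) — all W, so L
n=14: →9(W), 7(W) — all W, so L
n=15: →10(W), 8(W) — all W, so L
n=16: →11(W), 9(W) — all W, so L
n=17: →12(L), so W
From 17, the L positions reachable in one move are: 12.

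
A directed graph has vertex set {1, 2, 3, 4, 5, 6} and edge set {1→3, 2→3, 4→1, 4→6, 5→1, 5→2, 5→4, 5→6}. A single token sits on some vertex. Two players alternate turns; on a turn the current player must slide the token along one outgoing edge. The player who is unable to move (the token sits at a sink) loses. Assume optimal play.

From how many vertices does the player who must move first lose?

2

Classify positions by backward induction: terminal positions (no move available) are L. From any other position, the mover wins iff some move reaches an L.
Every edge goes from a vertex to one that appears earlier in the order 6, 3, 1, 4, 2, 5, so processing vertices in that order labels each vertex after all of its successors.
6: no outgoing edge → L
3: no outgoing edge → L
1: →3(L), so W
4: →6(L), so W
2: →3(L), so W
5: →6(L), so W
The L vertices are 3, 6; that is 2 in all.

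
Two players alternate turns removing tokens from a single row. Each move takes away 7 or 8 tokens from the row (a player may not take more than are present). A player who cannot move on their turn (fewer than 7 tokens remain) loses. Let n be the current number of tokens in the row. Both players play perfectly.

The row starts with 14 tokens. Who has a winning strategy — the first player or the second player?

Use the standard recursion: the mover loses at a terminal position; elsewhere, the mover wins exactly when some move hands the opponent an L position.
n=0: no move → L
n=1: no move → L
n=2: no move → L
n=3: no move → L
n=4: no move → L
n=5: no move → L
n=6: no move → L
n=7: can move to 0, which is L ⇒ W
n=8: can move to 1, which is L ⇒ W
n=9: can move to 2, which is L ⇒ W
n=10: can move to 3, which is L ⇒ W
n=11: can move to 4, which is L ⇒ W
n=12: can move to 5, which is L ⇒ W
n=13: can move to 6, which is L ⇒ W
n=14: can move to 6, which is L ⇒ W
The starting position 14 is W: the player to move should remove 8, leaving 6, handing over an L position.

The first player wins.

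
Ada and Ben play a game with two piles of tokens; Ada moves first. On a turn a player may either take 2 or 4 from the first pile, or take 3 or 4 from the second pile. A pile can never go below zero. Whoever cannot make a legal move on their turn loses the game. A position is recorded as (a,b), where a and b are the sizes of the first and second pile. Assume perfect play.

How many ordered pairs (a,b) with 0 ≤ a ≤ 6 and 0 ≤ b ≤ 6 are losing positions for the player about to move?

Use the standard recursion: the mover loses at a terminal position; elsewhere, the mover wins exactly when some move hands the opponent an L position.
Every move lowers a or b (never raises either), so fill the grid row by row in increasing a, and left to right within a row: each cell's successors are then already labelled.
      b=0  b=1  b=2  b=3  b=4  b=5  b=6
a=0:    L    L    L    W    W    W    W
a=1:    L    L    L    W    W    W    W
a=2:    W    W    W    L    L    L    W
a=3:    W    W    W    L    L    L    W
a=4:    W    W    W    W    W    W    L
a=5:    W    W    W    W    W    W    L
a=6:    L    L    L    W    W    W    W
Cells with no legal move (terminal, hence L): (0,0), (0,1), (0,2), (1,0), (1,1), (1,2).
The remaining L cells, each justified by listing all of its moves:
(2,3): only reaches (0,3)(W), (2,0)(W), all W → L
(2,4): only reaches (0,4)(W), (2,1)(W), (2,0)(W), all W → L
(2,5): only reaches (0,5)(W), (2,2)(W), (2,1)(W), all W → L
(3,3): only reaches (1,3)(W), (3,0)(W), all W → L
(3,4): only reaches (1,4)(W), (3,1)(W), (3,0)(W), all W → L
(3,5): only reaches (1,5)(W), (3,2)(W), (3,1)(W), all W → L
(4,6): only reaches (2,6)(W), (0,6)(W), (4,3)(W), (4,2)(W), all W → L
(5,6): only reaches (3,6)(W), (1,6)(W), (5,3)(W), (5,2)(W), all W → L
(6,0): only reaches (4,0)(W), (2,0)(W), all W → L
(6,1): only reaches (4,1)(W), (2,1)(W), all W → L
(6,2): only reaches (4,2)(W), (2,2)(W), all W → L
Every other cell has at least one move into one of the L cells above, so it is W.
L cells per row: a=0: 3, a=1: 3, a=2: 3, a=3: 3, a=4: 1, a=5: 1, a=6: 3; total 17.

17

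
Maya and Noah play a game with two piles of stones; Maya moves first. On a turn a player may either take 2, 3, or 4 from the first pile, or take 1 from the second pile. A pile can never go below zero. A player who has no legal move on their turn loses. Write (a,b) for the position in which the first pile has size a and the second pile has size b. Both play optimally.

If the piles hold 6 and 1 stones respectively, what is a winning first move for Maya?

Move to (3,1).

Positions with no move are L. A position that does have a move is losing for the player to move precisely when every available move leads to a winning position for the opponent. Fill in the labels:
No move ever increases a pile, so every position that can arise here has a ≤ 6 and b ≤ 1; it is enough to label the cells with 0 ≤ a ≤ 6 and 0 ≤ b ≤ 1.
Every move lowers a or b (never raises either), so fill the grid row by row in increasing a, and left to right within a row: each cell's successors are then already labelled.
      b=0  b=1
a=0:    L    W
a=1:    L    W
a=2:    W    L
a=3:    W    L
a=4:    W    W
a=5:    W    W
a=6:    L    W
Cells with no legal move (terminal, hence L): (0,0), (1,0).
The remaining L cells, each justified by listing all of its moves:
(2,1): moves to (0,1)(W), (2,0)(W); every one is W ⇒ L
(3,1): moves to (1,1)(W), (0,1)(W), (3,0)(W); every one is W ⇒ L
(6,0): moves to (4,0)(W), (3,0)(W), (2,0)(W); every one is W ⇒ L
Every other cell has at least one move into one of the L cells above, so it is W.
From (6,1), the L positions reachable in one move are: (3,1), (2,1), (6,0). Any move reaching one of these is winning.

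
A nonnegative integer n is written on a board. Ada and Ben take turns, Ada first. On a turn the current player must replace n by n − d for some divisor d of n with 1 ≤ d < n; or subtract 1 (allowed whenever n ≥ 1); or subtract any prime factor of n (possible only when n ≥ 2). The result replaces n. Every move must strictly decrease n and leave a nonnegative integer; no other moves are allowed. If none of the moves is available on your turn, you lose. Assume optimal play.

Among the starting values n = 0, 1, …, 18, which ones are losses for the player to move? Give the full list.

0, 4, 9, 14

Classify positions by backward induction: terminal positions (no move available) are L. From any other position, the mover wins iff some move reaches an L.
n=0: no move → L
n=1: can move to 0, which is L ⇒ W
n=2: can move to 0, which is L ⇒ W
n=3: can move to 0, which is L ⇒ W
n=4: moves to 2(W), 3(W); every one is W ⇒ L
n=5: can move to 0, which is L ⇒ W
n=6: can move to 4, which is L ⇒ W
n=7: can move to 0, which is L ⇒ W
n=8: can move to 4, which is L ⇒ W
n=9: moves to 6(W), 8(W); every one is W ⇒ L
n=10: can move to 9, which is L ⇒ W
n=11: can move to 0, which is L ⇒ W
n=12: can move to 9, which is L ⇒ W
n=13: can move to 0, which is L ⇒ W
n=14: moves to 7(W), 12(W), 13(W); every one is W ⇒ L
n=15: can move to 14, which is L ⇒ W
n=16: can move to 14, which is L ⇒ W
n=17: can move to 0, which is L ⇒ W
n=18: can move to 9, which is L ⇒ W
The losing starting values of n are exactly the entries labelled L in this table (4 of them).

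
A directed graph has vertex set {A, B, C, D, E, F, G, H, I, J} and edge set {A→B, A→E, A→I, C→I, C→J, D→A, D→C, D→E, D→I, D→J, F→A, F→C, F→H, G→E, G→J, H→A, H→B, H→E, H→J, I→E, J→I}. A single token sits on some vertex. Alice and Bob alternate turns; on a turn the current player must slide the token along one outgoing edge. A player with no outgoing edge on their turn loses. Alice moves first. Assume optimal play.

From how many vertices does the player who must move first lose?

Positions with no move are L. A position that does have a move is losing for the player to move precisely when every available move leads to a winning position for the opponent. Fill in the labels:
Every edge goes from a vertex to one that appears earlier in the order E, B, I, A, J, G, H, C, F, D, so processing vertices in that order labels each vertex after all of its successors.
E: no outgoing edge → L
B: no outgoing edge → L
I: reaches L-position E → W
A: reaches L-position B → W
J: only reaches I(W), which is W → L
G: reaches L-position J → W
H: reaches L-position J → W
C: reaches L-position J → W
F: only reaches C(W), H(W), A(W), all W → L
D: reaches L-position J → W
The L vertices are B, E, F, J; that is 4 in all.

4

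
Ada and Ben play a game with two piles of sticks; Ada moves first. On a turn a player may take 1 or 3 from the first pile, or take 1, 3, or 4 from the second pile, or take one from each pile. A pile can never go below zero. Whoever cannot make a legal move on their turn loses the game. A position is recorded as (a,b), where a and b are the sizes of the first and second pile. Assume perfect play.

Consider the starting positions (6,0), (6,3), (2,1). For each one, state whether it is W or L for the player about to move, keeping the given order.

(6,0): L, (6,3): W, (2,1): W

Classify positions by backward induction: terminal positions (no move available) are L. From any other position, the mover wins iff some move reaches an L.
No move ever increases a pile, so every position that can arise here has a ≤ 6 and b ≤ 3; it is enough to label the cells with 0 ≤ a ≤ 6 and 0 ≤ b ≤ 3.
Every move lowers a or b (never raises either), so fill the grid row by row in increasing a, and left to right within a row: each cell's successors are then already labelled.
      b=0  b=1  b=2  b=3
a=0:    L    W    L    W
a=1:    W    W    W    W
a=2:    L    W    L    W
a=3:    W    W    W    W
a=4:    L    W    L    W
a=5:    W    W    W    W
a=6:    L    W    L    W
Cells with no legal move (terminal, hence L): (0,0).
The remaining L cells, each justified by listing all of its moves:
(0,2): only reaches (0,1)(W), which is W → L
(2,0): only reaches (1,0)(W), which is W → L
(2,2): only reaches (1,2)(W), (2,1)(W), (1,1)(W), all W → L
(4,0): only reaches (3,0)(W), (1,0)(W), all W → L
(4,2): only reaches (3,2)(W), (1,2)(W), (4,1)(W), (3,1)(W), all W → L
(6,0): only reaches (5,0)(W), (3,0)(W), all W → L
(6,2): only reaches (5,2)(W), (3,2)(W), (6,1)(W), (5,1)(W), all W → L
Every other cell has at least one move into one of the L cells above, so it is W.
(6,0): one of the L cells justified above, so L
(6,3): the move to (6,2) reaches an L cell, so W
(2,1): the move to (2,0) reaches an L cell, so W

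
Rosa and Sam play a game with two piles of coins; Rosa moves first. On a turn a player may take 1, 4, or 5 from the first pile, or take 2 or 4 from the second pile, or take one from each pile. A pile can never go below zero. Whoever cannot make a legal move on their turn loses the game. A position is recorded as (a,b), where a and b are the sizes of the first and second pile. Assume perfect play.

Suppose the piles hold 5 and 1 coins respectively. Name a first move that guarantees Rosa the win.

Positions with no move are L. A position that does have a move is losing for the player to move precisely when every available move leads to a winning position for the opponent. Fill in the labels:
No move ever increases a pile, so every position that can arise here has a ≤ 5 and b ≤ 1; it is enough to label the cells with 0 ≤ a ≤ 5 and 0 ≤ b ≤ 1.
Every move lowers a or b (never raises either), so fill the grid row by row in increasing a, and left to right within a row: each cell's successors are then already labelled.
      b=0  b=1
a=0:    L    L
a=1:    W    W
a=2:    L    L
a=3:    W    W
a=4:    W    W
a=5:    W    W
Cells with no legal move (terminal, hence L): (0,0), (0,1).
The remaining L cells, each justified by listing all of its moves:
(2,0): only reaches (1,0)(W), which is W → L
(2,1): only reaches (1,1)(W), (1,0)(W), all W → L
Every other cell has at least one move into one of the L cells above, so it is W.
From (5,1), the L positions reachable in one move are: (0,1).

Move to (0,1).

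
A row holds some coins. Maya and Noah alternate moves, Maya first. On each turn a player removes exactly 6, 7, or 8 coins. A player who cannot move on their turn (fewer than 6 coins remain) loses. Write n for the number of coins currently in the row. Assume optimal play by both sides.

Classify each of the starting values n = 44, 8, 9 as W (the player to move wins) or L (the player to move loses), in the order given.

44: L, 8: W, 9: W

Label each position W (a win for the player to move) or L (a loss). A position with no legal move is L; any other position is W exactly when some move reaches an L, and L when every move reaches a W.
n=0: no move → L
n=1: no move → L
n=2: no move → L
n=3: no move → L
n=4: no move → L
n=5: no move → L
n=6: can move to 0, which is L ⇒ W
n=7: can move to 1, which is L ⇒ W
n=8: can move to 2, which is L ⇒ W
n=9: can move to 3, which is L ⇒ W
n=10: can move to 4, which is L ⇒ W
n=11: can move to 5, which is L ⇒ W
n=12: can move to 5, which is L ⇒ W
n=13: can move to 5, which is L ⇒ W
n=14: moves to 8(W), 7(W), 6(W); every one is W ⇒ L
n=15: moves to 9(W), 8(W), 7(W); every one is W ⇒ L
n=16: moves to 10(W), 9(W), 8(W); every one is W ⇒ L
n=17: moves to 11(W), 10(W), 9(W); every one is W ⇒ L
n=18: moves to 12(W), 11(W), 10(W); every one is W ⇒ L
n=19: moves to 13(W), 12(W), 11(W); every one is W ⇒ L
n=20: can move to 14, which is L ⇒ W
n=21: can move to 15, which is L ⇒ W
n=22: can move to 16, which is L ⇒ W
n=23: can move to 17, which is L ⇒ W
n=24: can move to 18, which is L ⇒ W
n=25: can move to 19, which is L ⇒ W
n=26: can move to 19, which is L ⇒ W
n=27: can move to 19, which is L ⇒ W
n=28: moves to 22(W), 21(W), 20(W); every one is W ⇒ L
n=29: moves to 23(W), 22(W), 21(W); every one is W ⇒ L
n=30: moves to 24(W), 23(W), 22(W); every one is W ⇒ L
n=31: moves to 25(W), 24(W), 23(W); every one is W ⇒ L
n=32: moves to 26(W), 25(W), 24(W); every one is W ⇒ L
n=33: moves to 27(W), 26(W), 25(W); every one is W ⇒ L
n=34: can move to 28, which is L ⇒ W
n=35: can move to 29, which is L ⇒ W
n=36: can move to 30, which is L ⇒ W
n=37: can move to 31, which is L ⇒ W
n=38: can move to 32, which is L ⇒ W
n=39: can move to 33, which is L ⇒ W
n=40: can move to 33, which is L ⇒ W
n=41: can move to 33, which is L ⇒ W
n=42: moves to 36(W), 35(W), 34(W); every one is W ⇒ L
n=43: moves to 37(W), 36(W), 35(W); every one is W ⇒ L
n=44: moves to 38(W), 37(W), 36(W); every one is W ⇒ L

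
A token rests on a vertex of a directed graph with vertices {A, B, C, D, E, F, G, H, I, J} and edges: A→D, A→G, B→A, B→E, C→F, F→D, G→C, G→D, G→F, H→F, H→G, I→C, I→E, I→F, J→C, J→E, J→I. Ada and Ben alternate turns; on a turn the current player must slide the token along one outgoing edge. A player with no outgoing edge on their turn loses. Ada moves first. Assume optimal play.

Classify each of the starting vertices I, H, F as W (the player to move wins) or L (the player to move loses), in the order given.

Positions with no move are L. A position that does have a move is losing for the player to move precisely when every available move leads to a winning position for the opponent. Fill in the labels:
Every edge goes from a vertex to one that appears earlier in the order D, E, F, C, I, G, J, A, B, H, so processing vertices in that order labels each vertex after all of its successors.
D: no outgoing edge → L
E: no outgoing edge → L
F: reaches L-position D → W
C: only reaches F(W), which is W → L
I: reaches L-position C → W
G: reaches L-position C → W
J: reaches L-position C → W
A: reaches L-position D → W
B: reaches L-position E → W
H: only reaches G(W), F(W), all W → L

I: W, H: L, F: W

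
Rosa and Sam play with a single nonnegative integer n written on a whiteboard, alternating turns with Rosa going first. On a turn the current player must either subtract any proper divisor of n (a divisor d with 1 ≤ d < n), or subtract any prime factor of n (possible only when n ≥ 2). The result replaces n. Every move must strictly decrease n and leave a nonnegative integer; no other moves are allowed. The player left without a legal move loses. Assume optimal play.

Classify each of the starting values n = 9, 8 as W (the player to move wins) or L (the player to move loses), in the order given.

Build the W/L table. Terminal = L. A non-terminal position is W if it has a move to some L; otherwise it is L.
n=0: no move → L
n=1: no move → L
n=2: can move to 0, which is L ⇒ W
n=3: can move to 0, which is L ⇒ W
n=4: moves to 2(W), 3(W); every one is W ⇒ L
n=5: can move to 0, which is L ⇒ W
n=6: can move to 4, which is L ⇒ W
n=7: can move to 0, which is L ⇒ W
n=8: can move to 4, which is L ⇒ W
n=9: moves to 6(W), 8(W); every one is W ⇒ L

9: L, 8: W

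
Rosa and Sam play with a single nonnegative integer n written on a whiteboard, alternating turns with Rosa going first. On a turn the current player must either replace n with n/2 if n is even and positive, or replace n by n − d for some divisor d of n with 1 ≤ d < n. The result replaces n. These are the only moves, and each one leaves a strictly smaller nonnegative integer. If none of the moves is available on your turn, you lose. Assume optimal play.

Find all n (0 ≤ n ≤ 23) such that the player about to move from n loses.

Positions with no move are L. A position that does have a move is losing for the player to move precisely when every available move leads to a winning position for the opponent. Fill in the labels:
n=0: no move → L
n=1: no move → L
n=2: reaches L-position 1 → W
n=3: only reaches 2(W), which is W → L
n=4: reaches L-position 3 → W
n=5: only reaches 4(W), which is W → L
n=6: reaches L-position 3 → W
n=7: only reaches 6(W), which is W → L
n=8: reaches L-position 7 → W
n=9: only reaches 6(W), 8(W), all W → L
n=10: reaches L-position 5 → W
n=11: only reaches 10(W), which is W → L
n=12: reaches L-position 9 → W
n=13: only reaches 12(W), which is W → L
n=14: reaches L-position 7 → W
n=15: only reaches 10(W), 12(W), 14(W), all W → L
n=16: reaches L-position 15 → W
n=17: only reaches 16(W), which is W → L
n=18: reaches L-position 9 → W
n=19: only reaches 18(W), which is W → L
n=20: reaches L-position 15 → W
n=21: only reaches 14(W), 18(W), 20(W), all W → L
n=22: reaches L-position 11 → W
n=23: only reaches 22(W), which is W → L
Reading off the rows marked L gives the requested list; there are 13 such values of n.

0, 1, 3, 5, 7, 9, 11, 13, 15, 17, 19, 21, 23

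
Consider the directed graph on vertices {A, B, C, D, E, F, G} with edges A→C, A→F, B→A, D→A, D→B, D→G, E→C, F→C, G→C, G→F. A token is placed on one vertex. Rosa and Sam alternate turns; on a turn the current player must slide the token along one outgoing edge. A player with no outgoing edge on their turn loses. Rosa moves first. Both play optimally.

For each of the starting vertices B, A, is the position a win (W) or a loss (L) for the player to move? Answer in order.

Work bottom-up. With no move the player to move loses. Otherwise the position is W if at least one move leads to an L position for the opponent, and L if every move leads to a W.
Every edge goes from a vertex to one that appears earlier in the order C, F, G, A, B, E, D, so processing vertices in that order labels each vertex after all of its successors.
C: no outgoing edge → L
F: →C(L), so W
G: →C(L), so W
A: →C(L), so W
B: →A(W) only, which is W, so L
E: →C(L), so W
D: →B(L), so W

B: L, A: W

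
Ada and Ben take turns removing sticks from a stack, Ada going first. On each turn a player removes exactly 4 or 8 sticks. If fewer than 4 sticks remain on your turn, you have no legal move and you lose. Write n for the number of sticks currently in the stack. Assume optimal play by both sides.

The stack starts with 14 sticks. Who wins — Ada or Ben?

Ben wins.

Classify positions by backward induction: terminal positions (no move available) are L. From any other position, the mover wins iff some move reaches an L.
n=0: no move → L
n=1: no move → L
n=2: no move → L
n=3: no move → L
n=4: reaches L-position 0 → W
n=5: reaches L-position 1 → W
n=6: reaches L-position 2 → W
n=7: reaches L-position 3 → W
n=8: reaches L-position 0 → W
n=9: reaches L-position 1 → W
n=10: reaches L-position 2 → W
n=11: reaches L-position 3 → W
n=12: only reaches 8(W), 4(W), all W → L
n=13: only reaches 9(W), 5(W), all W → L
n=14: only reaches 10(W), 6(W), all W → L
Every move from 14 reaches a W position, so the mover loses.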